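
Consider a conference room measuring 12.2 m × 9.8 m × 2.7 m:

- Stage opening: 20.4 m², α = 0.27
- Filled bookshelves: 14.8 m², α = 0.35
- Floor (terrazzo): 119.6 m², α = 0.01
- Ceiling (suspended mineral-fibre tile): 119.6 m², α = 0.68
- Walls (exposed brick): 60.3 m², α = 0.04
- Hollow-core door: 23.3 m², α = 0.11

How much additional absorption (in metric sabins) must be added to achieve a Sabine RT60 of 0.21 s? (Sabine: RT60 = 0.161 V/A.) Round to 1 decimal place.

149.3 sabins

Equivalent absorption area: A₁ = 20.4·0.27 + 14.8·0.35 + 119.6·0.01 + 119.6·0.68 + 60.3·0.04 + 23.3·0.11 = 98.187 m².
For T = 0.21 s, need A₂ = 0.161·V/T = 0.161·322.812/0.21 = 247.489 sabins.
Additional absorption ΔA = 247.489 − 98.187 = 149.3 sabins.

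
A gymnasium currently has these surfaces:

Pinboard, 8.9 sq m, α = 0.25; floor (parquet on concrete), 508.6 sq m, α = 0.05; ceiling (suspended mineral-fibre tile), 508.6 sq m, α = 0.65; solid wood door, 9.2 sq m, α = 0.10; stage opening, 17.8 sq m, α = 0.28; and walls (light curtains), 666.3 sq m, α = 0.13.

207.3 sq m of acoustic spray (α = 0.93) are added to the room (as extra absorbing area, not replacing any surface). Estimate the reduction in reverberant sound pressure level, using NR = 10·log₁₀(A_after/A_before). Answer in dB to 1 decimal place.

1.5 dB

Summing Sᵢαᵢ: 2.225 + 25.430 + 330.590 + 0.920 + 4.984 + 86.619 → A_before = 450.768 sabins.
Treatment contributes 207.3·0.93 = 192.789 sabins.
A_after = 450.768 + 192.789 = 643.557 sabins.
NR = 10·log₁₀(643.557/450.768) = 1.5 dB.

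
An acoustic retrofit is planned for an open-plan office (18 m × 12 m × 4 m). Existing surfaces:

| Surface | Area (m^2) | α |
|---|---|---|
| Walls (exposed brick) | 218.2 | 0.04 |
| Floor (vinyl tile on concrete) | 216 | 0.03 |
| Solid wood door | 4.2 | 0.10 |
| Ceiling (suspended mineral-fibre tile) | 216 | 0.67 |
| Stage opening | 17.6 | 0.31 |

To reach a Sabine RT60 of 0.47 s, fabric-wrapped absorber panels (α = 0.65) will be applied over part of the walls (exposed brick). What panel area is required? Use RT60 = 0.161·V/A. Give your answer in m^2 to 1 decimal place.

Total absorption A₁ = 218.2·0.04 + 216·0.03 + 4.2·0.10 + 216·0.67 + 17.6·0.31
  = 8.728 + 6.480 + 0.420 + 144.720 + 5.456 = 165.804 m^2 sabins.
Required A₂ = 0.161·864/0.47 = 295.966 sabins.
Absorption to add: 295.966 − 165.804 = 130.162 sabins.
Net gain per m^2: Δα = 0.65 − 0.04 = 0.61.
Panel area = 130.162 / 0.61 = 213.4 m^2.

213.4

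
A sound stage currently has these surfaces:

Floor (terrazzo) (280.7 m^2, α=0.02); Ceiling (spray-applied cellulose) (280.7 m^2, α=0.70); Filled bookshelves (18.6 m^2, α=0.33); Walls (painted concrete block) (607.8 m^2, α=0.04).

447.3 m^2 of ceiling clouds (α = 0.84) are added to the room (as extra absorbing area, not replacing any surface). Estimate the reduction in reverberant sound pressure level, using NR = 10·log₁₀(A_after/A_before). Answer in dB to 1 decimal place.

Equivalent absorption area: A_before = 280.7×0.02 + 280.7×0.70 + 18.6×0.33 + 607.8×0.04 = 232.554 m^2.
Treatment contributes 447.3·0.84 = 375.732 sabins.
A_after = 232.554 + 375.732 = 608.286 sabins.
NR = 10·log₁₀(608.286/232.554) = 4.2 dB.

4.2 dB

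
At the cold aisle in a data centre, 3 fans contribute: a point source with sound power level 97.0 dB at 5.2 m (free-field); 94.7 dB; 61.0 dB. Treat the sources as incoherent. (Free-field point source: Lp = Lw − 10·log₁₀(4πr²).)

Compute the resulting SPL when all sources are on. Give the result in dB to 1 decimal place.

Source at 5.2 m: Lp = 97.0 − 10·log₁₀(4π·5.2²) = 97.0 − 10·log₁₀(339.795) = 71.7 dB.
Sum in the linear (power) domain: Σ 10^(Lᵢ/10) = 10^(71.7/10) + 10^(94.7/10) + 10^(61.0/10) = 2.967e+09.
L_total = 10·log₁₀(2.967e+09) = 94.7 dB.

94.7 dB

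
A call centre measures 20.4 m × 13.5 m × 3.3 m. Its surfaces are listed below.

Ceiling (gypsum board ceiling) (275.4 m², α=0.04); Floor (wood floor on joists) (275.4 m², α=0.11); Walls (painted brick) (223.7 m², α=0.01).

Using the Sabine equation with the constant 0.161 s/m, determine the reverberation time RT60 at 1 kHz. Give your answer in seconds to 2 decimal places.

3.36 seconds

Total absorption A = 275.4·0.04 + 275.4·0.11 + 223.7·0.01
  = 11.016 + 30.294 + 2.237 = 43.547 m² sabins.
Room volume: 908.82 m³.
Sabine: RT60 = 0.161 × 908.82 / 43.547 = 3.36 s.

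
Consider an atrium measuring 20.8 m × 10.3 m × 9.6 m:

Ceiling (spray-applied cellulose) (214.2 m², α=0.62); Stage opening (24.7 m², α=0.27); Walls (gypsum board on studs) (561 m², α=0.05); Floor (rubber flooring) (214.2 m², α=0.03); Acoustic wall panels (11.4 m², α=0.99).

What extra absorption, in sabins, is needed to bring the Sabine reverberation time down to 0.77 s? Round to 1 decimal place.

244.8 sabins

A₁ = Σ Sᵢαᵢ = 214.2*0.62 + 24.7*0.27 + 561*0.05 + 214.2*0.03 + 11.4*0.99 = 185.235 sabins.
V = 2056.704 m³. Required absorption A₂ = 0.161 × 2056.704 / 0.77 = 430.038 sabins.
Additional absorption ΔA = 430.038 − 185.235 = 244.8 sabins.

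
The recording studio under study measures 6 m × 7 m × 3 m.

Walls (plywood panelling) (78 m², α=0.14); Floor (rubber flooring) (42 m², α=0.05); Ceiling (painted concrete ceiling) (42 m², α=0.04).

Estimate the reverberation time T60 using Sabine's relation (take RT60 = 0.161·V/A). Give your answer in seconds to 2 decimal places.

1.38 sec

Equivalent absorption area: A = 78×0.14 + 42×0.05 + 42×0.04 = 14.700 m².
V = 6·7·3 = 126 m³.
T = 0.161 V/A = 0.161·126/14.700 = 1.38 s.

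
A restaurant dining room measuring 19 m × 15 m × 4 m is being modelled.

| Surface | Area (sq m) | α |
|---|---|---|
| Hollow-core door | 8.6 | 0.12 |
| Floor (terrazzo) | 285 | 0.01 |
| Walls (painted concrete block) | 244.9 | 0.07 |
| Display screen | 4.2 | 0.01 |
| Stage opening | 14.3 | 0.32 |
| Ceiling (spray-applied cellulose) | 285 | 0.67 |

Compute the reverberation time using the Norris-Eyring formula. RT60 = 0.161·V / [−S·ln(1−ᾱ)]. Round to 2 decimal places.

Total surface area S = 8.6 + 285 + 244.9 + 4.2 + 14.3 + 285 = 842.0 sq m.
Σ(Sᵢαᵢ) = 8.6·0.12 + 285·0.01 + 244.9·0.07 + 4.2·0.01 + 14.3·0.32 + 285·0.67 = 216.593.
ᾱ = 216.593 / 842.0 = 0.2572.
−S·ln(1−ᾱ) = −842.0 × ln(1 − 0.2572) = 250.351.
V = 19 × 15 × 4 = 1140 m³.
T = 0.161·V/[−S·ln(1−ᾱ)] = 0.161·1140/250.351 = 0.73 s.

0.73 s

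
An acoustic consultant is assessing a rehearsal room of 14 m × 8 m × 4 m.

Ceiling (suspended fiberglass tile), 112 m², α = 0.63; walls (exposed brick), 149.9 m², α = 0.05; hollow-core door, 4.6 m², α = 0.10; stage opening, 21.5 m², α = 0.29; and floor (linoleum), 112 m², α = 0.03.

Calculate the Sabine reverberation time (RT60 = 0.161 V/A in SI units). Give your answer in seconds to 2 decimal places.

A = Σ Sᵢαᵢ = 112*0.63 + 149.9*0.05 + 4.6*0.10 + 21.5*0.29 + 112*0.03 = 88.110 sabins.
Volume V = 14 × 8 × 4 = 448 m³.
RT60 = 0.161 · V / A = 0.161 × 448 / 88.110 = 0.82 s.

0.82 sec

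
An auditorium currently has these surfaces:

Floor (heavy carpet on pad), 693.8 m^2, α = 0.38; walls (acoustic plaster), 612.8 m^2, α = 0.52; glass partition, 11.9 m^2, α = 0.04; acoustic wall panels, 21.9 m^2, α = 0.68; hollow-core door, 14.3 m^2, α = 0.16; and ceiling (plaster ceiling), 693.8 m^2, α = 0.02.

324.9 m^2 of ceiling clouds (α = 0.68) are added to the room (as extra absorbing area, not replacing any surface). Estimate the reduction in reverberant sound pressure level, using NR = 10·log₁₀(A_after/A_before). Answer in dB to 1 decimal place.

1.3 dB

Summing Sᵢαᵢ: 263.644 + 318.656 + 0.476 + 14.892 + 2.288 + 13.876 → A_before = 613.832 sabins.
Added absorption = 324.9 × 0.68 = 220.932 sabins.
A_after = 613.832 + 220.932 = 834.764 sabins.
Reduction = 10 log₁₀(A_after/A_before) = 10 log₁₀(1.3599) = 1.3 dB.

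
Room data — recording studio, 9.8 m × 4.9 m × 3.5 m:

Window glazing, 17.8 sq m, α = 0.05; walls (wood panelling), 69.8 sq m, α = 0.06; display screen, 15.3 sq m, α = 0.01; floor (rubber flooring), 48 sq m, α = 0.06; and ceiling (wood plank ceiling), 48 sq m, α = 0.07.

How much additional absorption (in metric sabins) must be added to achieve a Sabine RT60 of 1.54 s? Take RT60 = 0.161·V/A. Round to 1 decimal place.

6.1 sabins

Equivalent absorption area: A₁ = 17.8×0.05 + 69.8×0.06 + 15.3×0.01 + 48×0.06 + 48×0.07 = 11.471 sq m.
Target A₂ = 0.161·168.07/1.54 = 17.571 sabins (V = 168.07 m³).
Additional absorption ΔA = 17.571 − 11.471 = 6.1 sabins.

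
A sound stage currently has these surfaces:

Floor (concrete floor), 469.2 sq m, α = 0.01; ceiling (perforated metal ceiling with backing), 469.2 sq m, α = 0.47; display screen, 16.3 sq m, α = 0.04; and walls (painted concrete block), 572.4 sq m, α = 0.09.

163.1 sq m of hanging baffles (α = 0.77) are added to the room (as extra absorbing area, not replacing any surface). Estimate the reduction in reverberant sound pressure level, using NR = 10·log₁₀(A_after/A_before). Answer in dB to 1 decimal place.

1.6 dB

A_before = Σ Sᵢαᵢ = 469.2*0.01 + 469.2*0.47 + 16.3*0.04 + 572.4*0.09 = 277.384 sabins.
Added absorption = 163.1 × 0.77 = 125.587 sabins.
New total A_after = 402.971 sabins.
Reduction = 10 log₁₀(A_after/A_before) = 10 log₁₀(1.4528) = 1.6 dB.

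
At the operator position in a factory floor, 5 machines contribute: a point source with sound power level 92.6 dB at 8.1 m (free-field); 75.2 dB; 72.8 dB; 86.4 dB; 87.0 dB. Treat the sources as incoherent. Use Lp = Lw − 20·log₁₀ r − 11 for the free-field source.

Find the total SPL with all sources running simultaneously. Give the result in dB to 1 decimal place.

90.0 dB

Source at 8.1 m: Lp = 92.6 − 20·log₁₀(8.1) − 11 = 63.4 dB.
Sum in the linear (power) domain: Σ 10^(Lᵢ/10) = 10^(63.4/10) + 10^(75.2/10) + 10^(72.8/10) + 10^(86.4/10) + 10^(87.0/10) = 9.921e+08.
Back to dB: 10·log₁₀ Σ = 90.0 dB.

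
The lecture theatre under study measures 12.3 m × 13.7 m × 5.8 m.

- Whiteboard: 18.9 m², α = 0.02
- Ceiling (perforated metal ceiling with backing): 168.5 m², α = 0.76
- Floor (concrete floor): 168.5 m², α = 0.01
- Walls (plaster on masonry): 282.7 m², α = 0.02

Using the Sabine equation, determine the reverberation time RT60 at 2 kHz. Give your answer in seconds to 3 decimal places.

1.159 sec

Summing Sᵢαᵢ: 0.378 + 128.060 + 1.685 + 5.654 → A = 135.777 sabins.
V = 12.3·13.7·5.8 = 977.358 m³.
T = 0.161 V/A = 0.161·977.358/135.777 = 1.159 s.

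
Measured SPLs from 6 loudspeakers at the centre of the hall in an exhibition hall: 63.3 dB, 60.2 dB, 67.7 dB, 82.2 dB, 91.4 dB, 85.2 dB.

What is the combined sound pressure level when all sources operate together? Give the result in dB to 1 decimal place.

Sum in the linear (power) domain: Σ 10^(Lᵢ/10) = 10^(63.3/10) + 10^(60.2/10) + 10^(67.7/10) + 10^(82.2/10) + 10^(91.4/10) + 10^(85.2/10) = 1.887e+09.
L_total = 10·log₁₀(1.887e+09) = 92.8 dB.

92.8 dB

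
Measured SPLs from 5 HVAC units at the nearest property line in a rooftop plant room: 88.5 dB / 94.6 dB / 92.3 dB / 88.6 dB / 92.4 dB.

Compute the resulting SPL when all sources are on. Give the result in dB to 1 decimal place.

98.9 dB

Σ 10^(Lᵢ/10) = 7.752e+09.
Combined level = 10 log₁₀(7.752e+09) = 98.9 dB.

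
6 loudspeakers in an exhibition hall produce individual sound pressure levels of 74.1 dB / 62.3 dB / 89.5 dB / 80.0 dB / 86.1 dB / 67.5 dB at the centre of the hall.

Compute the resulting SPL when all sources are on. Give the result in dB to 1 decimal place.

Converting to relative power and adding: 10^(74.1/10) + 10^(62.3/10) + 10^(89.5/10) + 10^(80.0/10) + 10^(86.1/10) + 10^(67.5/10) = 1.432e+09.
L_total = 10·log₁₀(1.432e+09) = 91.6 dB.

91.6 dB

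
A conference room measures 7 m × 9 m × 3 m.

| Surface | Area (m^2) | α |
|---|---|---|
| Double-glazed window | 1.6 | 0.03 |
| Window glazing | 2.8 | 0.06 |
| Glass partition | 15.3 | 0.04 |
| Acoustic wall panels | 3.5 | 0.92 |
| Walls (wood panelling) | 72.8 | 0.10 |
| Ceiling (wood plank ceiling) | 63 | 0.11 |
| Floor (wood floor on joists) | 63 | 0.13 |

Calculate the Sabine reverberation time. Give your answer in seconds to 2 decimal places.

A = Σ Sᵢαᵢ = 1.6×0.03 + 2.8×0.06 + 15.3×0.04 + 3.5×0.92 + 72.8×0.10 + 63×0.11 + 63×0.13 = 26.448 sabins.
V = 7·9·3 = 189 m³.
T = 0.161 V/A = 0.161·189/26.448 = 1.15 s.

1.15 s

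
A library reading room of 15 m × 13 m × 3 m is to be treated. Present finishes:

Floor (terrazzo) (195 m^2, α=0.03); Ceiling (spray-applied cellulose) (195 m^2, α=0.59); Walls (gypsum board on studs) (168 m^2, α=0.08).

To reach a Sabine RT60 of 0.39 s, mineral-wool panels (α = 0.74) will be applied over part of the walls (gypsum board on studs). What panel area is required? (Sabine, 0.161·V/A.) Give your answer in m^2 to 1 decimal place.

162.4

Summing Sᵢαᵢ: 5.850 + 115.050 + 13.440 → A₁ = 134.340 sabins.
V = 585 m³. Target absorption A₂ = 0.161 × 585 / 0.39 = 241.500 sabins.
ΔA needed = 241.500 − 134.340 = 107.160 sabins.
Net gain per m^2: Δα = 0.74 − 0.08 = 0.66.
Panel area = 107.160 / 0.66 = 162.4 m^2.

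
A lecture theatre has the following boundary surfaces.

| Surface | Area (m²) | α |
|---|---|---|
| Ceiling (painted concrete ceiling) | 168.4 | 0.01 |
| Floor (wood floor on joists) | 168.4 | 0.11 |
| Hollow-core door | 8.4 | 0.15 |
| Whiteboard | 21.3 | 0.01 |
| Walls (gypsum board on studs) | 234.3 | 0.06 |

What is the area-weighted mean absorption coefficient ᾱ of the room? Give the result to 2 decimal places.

Total surface area S = 600.8 m².
Weighted sum Σ Sα = 35.739.
ᾱ = 35.739 / 600.8 = 0.06.

0.06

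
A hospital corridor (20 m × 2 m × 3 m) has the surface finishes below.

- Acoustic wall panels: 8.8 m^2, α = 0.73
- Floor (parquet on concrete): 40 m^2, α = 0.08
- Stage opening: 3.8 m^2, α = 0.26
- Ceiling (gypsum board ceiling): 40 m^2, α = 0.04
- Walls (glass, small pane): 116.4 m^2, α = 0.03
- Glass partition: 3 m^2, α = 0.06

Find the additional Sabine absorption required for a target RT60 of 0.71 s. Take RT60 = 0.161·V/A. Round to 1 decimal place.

A₁ = Σ Sᵢαᵢ = 8.8·0.73 + 40·0.08 + 3.8·0.26 + 40·0.04 + 116.4·0.03 + 3·0.06 = 15.884 sabins.
Target A₂ = 0.161·120/0.71 = 27.211 sabins (V = 120 m³).
Shortfall: 27.211 − 15.884 = 11.3 sabins.

11.3 sabins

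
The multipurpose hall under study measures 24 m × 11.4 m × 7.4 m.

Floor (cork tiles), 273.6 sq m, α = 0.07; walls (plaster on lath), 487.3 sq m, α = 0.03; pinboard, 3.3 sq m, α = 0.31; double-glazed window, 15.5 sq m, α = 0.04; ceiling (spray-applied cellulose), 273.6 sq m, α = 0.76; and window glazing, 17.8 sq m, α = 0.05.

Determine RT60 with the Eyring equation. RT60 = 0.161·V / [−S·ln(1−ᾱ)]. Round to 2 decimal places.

1.18 seconds

Total surface area S = 273.6 + 487.3 + 3.3 + 15.5 + 273.6 + 17.8 = 1071.1 sq m.
Absorption A = 273.6×0.07 + 487.3×0.03 + 3.3×0.31 + 15.5×0.04 + 273.6×0.76 + 17.8×0.05 = 244.240 sabins.
ᾱ = 244.240 / 1071.1 = 0.2280.
−S·ln(1−ᾱ) = −1071.1 × ln(1 − 0.2280) = 277.169.
V = 24 × 11.4 × 7.4 = 2024.64 m³.
RT60 = 0.161 × 2024.64 / 277.169 = 1.18 s.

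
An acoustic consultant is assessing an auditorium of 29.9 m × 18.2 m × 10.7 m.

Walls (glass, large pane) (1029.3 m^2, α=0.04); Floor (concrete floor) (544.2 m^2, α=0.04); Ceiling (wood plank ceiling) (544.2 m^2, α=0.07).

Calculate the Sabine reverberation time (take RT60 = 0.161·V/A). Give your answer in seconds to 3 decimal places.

Total absorption A = 1029.3·0.04 + 544.2·0.04 + 544.2·0.07
  = 41.172 + 21.768 + 38.094 = 101.034 m^2 sabins.
Volume V = 29.9 × 18.2 × 10.7 = 5822.726 m³.
Sabine: RT60 = 0.161 × 5822.726 / 101.034 = 9.279 s.

9.279 s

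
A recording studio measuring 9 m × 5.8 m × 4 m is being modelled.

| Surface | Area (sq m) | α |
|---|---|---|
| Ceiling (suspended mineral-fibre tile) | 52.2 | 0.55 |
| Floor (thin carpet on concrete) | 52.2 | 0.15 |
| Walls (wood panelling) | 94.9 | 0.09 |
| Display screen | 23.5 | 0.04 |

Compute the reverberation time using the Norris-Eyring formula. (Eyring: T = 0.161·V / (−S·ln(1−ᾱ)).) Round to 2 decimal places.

0.65 seconds

Total surface area S = 52.2 + 52.2 + 94.9 + 23.5 = 222.8 sq m.
Absorption A = 52.2×0.55 + 52.2×0.15 + 94.9×0.09 + 23.5×0.04 = 46.021 sabins.
Mean coefficient ᾱ = A/S = 0.2066.
−S·ln(1−ᾱ) = −222.8 × ln(1 − 0.2066) = 51.562.
V = 9 × 5.8 × 4 = 208.8 m³.
T = 0.161·V/[−S·ln(1−ᾱ)] = 0.161·208.8/51.562 = 0.65 s.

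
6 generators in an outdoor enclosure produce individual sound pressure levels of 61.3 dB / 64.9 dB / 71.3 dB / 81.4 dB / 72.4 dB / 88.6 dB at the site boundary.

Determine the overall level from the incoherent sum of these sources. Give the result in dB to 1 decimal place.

89.5 dB

Sum in the linear (power) domain: Σ 10^(Lᵢ/10) = 10^(61.3/10) + 10^(64.9/10) + 10^(71.3/10) + 10^(81.4/10) + 10^(72.4/10) + 10^(88.6/10) = 8.978e+08.
Combined level = 10 log₁₀(8.978e+08) = 89.5 dB.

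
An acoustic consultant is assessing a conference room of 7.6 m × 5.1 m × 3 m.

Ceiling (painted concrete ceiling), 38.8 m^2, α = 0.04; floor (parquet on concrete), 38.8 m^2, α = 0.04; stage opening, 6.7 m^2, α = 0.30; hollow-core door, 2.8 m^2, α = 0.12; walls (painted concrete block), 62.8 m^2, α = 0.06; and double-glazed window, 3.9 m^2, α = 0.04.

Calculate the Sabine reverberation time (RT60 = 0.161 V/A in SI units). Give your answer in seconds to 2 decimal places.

2.00 sec

Total absorption A = 38.8×0.04 + 38.8×0.04 + 6.7×0.30 + 2.8×0.12 + 62.8×0.06 + 3.9×0.04
  = 1.552 + 1.552 + 2.010 + 0.336 + 3.768 + 0.156 = 9.374 m^2 sabins.
Room volume: 116.28 m³.
T = 0.161 V/A = 0.161·116.28/9.374 = 2.00 s.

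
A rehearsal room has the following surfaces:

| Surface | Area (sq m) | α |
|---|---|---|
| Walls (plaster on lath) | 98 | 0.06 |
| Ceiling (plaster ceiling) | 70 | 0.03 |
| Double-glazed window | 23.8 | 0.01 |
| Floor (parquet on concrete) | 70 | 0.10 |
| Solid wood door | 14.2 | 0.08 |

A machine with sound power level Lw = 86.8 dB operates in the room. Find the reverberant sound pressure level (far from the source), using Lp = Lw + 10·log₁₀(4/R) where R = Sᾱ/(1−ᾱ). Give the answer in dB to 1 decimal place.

A = 16.354 sabins; S = 276.0 sq m.
ᾱ = 0.0593, so room constant R = A/(1−ᾱ) = 17.385 sq m.
Lp = Lw + 10 log₁₀(4/R) = 86.8 -6.38 = 80.4 dB.

80.4 dB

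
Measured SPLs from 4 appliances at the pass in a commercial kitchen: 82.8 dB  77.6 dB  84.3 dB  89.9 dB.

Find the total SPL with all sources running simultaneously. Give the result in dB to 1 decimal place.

91.7 dB

Converting to relative power and adding: 10^(82.8/10) + 10^(77.6/10) + 10^(84.3/10) + 10^(89.9/10) = 1.494e+09.
L_total = 10·log₁₀(1.494e+09) = 91.7 dB.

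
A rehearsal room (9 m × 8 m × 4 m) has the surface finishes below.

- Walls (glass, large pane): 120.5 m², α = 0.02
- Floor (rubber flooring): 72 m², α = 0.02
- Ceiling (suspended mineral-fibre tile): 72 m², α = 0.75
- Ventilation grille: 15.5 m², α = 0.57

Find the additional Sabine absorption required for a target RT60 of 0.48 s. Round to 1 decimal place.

A₁ = Σ Sᵢαᵢ = 120.5×0.02 + 72×0.02 + 72×0.75 + 15.5×0.57 = 66.685 sabins.
For T = 0.48 s, need A₂ = 0.161·V/T = 0.161·288/0.48 = 96.600 sabins.
Shortfall: 96.600 − 66.685 = 29.9 sabins.

29.9 sabins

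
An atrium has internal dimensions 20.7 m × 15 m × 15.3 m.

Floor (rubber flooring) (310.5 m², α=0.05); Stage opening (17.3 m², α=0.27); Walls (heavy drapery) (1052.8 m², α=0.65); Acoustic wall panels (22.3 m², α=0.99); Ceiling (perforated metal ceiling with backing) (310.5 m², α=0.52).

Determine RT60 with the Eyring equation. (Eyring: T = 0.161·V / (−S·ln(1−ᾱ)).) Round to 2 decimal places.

Total surface area S = 310.5 + 17.3 + 1052.8 + 22.3 + 310.5 = 1713.4 m².
Σ(Sᵢαᵢ) = 310.5×0.05 + 17.3×0.27 + 1052.8×0.65 + 22.3×0.99 + 310.5×0.52 = 888.053.
ᾱ = 888.053 / 1713.4 = 0.5183.
−S·ln(1−ᾱ) = −1713.4 × ln(1 − 0.5183) = 1251.525.
V = 20.7 × 15 × 15.3 = 4750.65 m³.
RT60 = 0.161 × 4750.65 / 1251.525 = 0.61 s.

0.61 s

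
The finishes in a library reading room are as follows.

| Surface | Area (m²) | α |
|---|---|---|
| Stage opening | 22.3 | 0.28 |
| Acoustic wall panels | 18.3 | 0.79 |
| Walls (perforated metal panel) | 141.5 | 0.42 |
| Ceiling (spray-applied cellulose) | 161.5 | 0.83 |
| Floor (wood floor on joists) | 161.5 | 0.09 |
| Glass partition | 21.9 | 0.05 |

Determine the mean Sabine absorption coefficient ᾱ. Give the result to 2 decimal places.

0.44

Total surface area S = 527.0 m².
Weighted sum Σ Sα = 229.806.
ᾱ = 229.806 / 527.0 = 0.44.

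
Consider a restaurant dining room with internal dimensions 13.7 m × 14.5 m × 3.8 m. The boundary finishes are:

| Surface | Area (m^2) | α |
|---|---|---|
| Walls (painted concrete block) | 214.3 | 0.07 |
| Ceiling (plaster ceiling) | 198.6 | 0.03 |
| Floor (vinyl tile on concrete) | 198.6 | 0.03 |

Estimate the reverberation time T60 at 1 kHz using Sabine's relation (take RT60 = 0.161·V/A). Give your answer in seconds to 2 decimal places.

4.52 seconds

Total absorption A = 214.3*0.07 + 198.6*0.03 + 198.6*0.03
  = 15.001 + 5.958 + 5.958 = 26.917 m^2 sabins.
Volume V = 13.7 × 14.5 × 3.8 = 754.87 m³.
T = 0.161 V/A = 0.161·754.87/26.917 = 4.52 s.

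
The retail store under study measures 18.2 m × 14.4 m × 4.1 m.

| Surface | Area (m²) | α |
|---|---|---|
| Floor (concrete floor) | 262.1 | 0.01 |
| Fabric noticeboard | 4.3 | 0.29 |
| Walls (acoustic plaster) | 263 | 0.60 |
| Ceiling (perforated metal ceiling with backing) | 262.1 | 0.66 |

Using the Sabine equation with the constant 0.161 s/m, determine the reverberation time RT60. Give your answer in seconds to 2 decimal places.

0.52 sec

A = Σ Sᵢαᵢ = 262.1×0.01 + 4.3×0.29 + 263×0.60 + 262.1×0.66 = 334.654 sabins.
Room volume: 1074.528 m³.
T = 0.161 V/A = 0.161·1074.528/334.654 = 0.52 s.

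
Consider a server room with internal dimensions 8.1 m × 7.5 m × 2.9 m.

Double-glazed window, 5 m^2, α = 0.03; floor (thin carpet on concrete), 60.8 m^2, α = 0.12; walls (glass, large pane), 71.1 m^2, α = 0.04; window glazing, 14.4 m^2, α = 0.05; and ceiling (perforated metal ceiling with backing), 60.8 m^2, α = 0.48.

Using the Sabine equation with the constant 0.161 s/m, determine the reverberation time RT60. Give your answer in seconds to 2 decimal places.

Summing Sᵢαᵢ: 0.150 + 7.296 + 2.844 + 0.720 + 29.184 → A = 40.194 sabins.
Room volume: 176.175 m³.
RT60 = 0.161 · V / A = 0.161 × 176.175 / 40.194 = 0.71 s.

0.71 s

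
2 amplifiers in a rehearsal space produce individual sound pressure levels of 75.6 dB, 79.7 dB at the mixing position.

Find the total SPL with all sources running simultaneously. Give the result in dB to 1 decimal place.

Sum in the linear (power) domain: Σ 10^(Lᵢ/10) = 10^(75.6/10) + 10^(79.7/10) = 1.296e+08.
Combined level = 10 log₁₀(1.296e+08) = 81.1 dB.

81.1 dB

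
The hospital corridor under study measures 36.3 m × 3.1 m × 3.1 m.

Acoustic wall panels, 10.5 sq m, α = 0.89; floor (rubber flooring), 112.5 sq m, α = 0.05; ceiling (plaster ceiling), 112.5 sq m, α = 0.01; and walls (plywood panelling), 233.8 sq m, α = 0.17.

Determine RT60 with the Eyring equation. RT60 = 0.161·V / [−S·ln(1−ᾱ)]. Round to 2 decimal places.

Total surface area S = 10.5 + 112.5 + 112.5 + 233.8 = 469.3 sq m.
Σ(Sᵢαᵢ) = 10.5×0.89 + 112.5×0.05 + 112.5×0.01 + 233.8×0.17 = 55.841.
Mean coefficient ᾱ = A/S = 0.1190.
Eyring denominator: −S ln(1−ᾱ) = 59.459.
V = 36.3 × 3.1 × 3.1 = 348.843 m³.
RT60 = 0.161 × 348.843 / 59.459 = 0.94 s.

0.94 seconds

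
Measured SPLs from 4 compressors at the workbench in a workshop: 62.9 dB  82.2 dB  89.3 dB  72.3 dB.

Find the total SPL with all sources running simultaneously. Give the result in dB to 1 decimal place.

Converting to relative power and adding: 10^(62.9/10) + 10^(82.2/10) + 10^(89.3/10) + 10^(72.3/10) = 1.036e+09.
Back to dB: 10·log₁₀ Σ = 90.2 dB.

90.2 dB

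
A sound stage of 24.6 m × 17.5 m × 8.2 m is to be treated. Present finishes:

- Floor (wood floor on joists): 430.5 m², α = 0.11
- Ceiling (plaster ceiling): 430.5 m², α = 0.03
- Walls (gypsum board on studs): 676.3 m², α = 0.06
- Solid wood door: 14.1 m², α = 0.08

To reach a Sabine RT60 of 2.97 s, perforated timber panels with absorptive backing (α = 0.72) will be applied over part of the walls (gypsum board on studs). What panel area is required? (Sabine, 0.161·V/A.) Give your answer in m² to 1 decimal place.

Total absorption A₁ = 430.5*0.11 + 430.5*0.03 + 676.3*0.06 + 14.1*0.08
  = 47.355 + 12.915 + 40.578 + 1.128 = 101.976 m² sabins.
Required A₂ = 0.161·3530.1/2.97 = 191.362 sabins.
ΔA needed = 191.362 − 101.976 = 89.386 sabins.
Net gain per m²: Δα = 0.72 − 0.06 = 0.66.
Panel area = 89.386 / 0.66 = 135.4 m².

135.4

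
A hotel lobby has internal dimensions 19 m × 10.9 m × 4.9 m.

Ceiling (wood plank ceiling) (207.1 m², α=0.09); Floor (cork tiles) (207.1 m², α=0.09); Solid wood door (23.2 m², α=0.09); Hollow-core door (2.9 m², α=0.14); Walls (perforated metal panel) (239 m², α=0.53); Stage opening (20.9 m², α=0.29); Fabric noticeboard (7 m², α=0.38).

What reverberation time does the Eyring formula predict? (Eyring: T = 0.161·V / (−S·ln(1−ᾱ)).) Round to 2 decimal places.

0.81 sec

Total surface area S = 207.1 + 207.1 + 23.2 + 2.9 + 239 + 20.9 + 7 = 707.2 m².
Σ(Sᵢαᵢ) = 207.1×0.09 + 207.1×0.09 + 23.2×0.09 + 2.9×0.14 + 239×0.53 + 20.9×0.29 + 7×0.38 = 175.163.
ᾱ = 175.163 / 707.2 = 0.2477.
Eyring denominator: −S ln(1−ᾱ) = 201.283.
V = 19 × 10.9 × 4.9 = 1014.79 m³.
RT60 = 0.161 × 1014.79 / 201.283 = 0.81 s.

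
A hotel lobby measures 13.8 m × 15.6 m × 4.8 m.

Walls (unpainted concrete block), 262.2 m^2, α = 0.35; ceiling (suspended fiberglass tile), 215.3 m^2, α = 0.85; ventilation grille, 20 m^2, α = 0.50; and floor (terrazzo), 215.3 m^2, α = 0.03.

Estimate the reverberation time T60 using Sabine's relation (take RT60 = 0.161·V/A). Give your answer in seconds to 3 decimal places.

0.571 seconds

A = Σ Sᵢαᵢ = 262.2×0.35 + 215.3×0.85 + 20×0.50 + 215.3×0.03 = 291.234 sabins.
Room volume: 1033.344 m³.
Sabine: RT60 = 0.161 × 1033.344 / 291.234 = 0.571 s.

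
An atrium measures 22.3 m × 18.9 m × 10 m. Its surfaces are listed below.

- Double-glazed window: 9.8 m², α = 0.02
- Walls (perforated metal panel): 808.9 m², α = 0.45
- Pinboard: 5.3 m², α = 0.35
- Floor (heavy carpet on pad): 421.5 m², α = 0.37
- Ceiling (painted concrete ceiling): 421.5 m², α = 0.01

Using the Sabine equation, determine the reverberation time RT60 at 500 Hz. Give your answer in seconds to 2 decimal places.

Summing Sᵢαᵢ: 0.196 + 364.005 + 1.855 + 155.955 + 4.215 → A = 526.226 sabins.
Volume V = 22.3 × 18.9 × 10 = 4214.7 m³.
Sabine: RT60 = 0.161 × 4214.7 / 526.226 = 1.29 s.

1.29 sec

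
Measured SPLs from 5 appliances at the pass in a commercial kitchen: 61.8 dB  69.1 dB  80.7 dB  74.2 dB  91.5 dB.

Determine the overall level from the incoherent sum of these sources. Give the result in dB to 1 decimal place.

91.9 dB

Sum in the linear (power) domain: Σ 10^(Lᵢ/10) = 10^(61.8/10) + 10^(69.1/10) + 10^(80.7/10) + 10^(74.2/10) + 10^(91.5/10) = 1.566e+09.
L_total = 10·log₁₀(1.566e+09) = 91.9 dB.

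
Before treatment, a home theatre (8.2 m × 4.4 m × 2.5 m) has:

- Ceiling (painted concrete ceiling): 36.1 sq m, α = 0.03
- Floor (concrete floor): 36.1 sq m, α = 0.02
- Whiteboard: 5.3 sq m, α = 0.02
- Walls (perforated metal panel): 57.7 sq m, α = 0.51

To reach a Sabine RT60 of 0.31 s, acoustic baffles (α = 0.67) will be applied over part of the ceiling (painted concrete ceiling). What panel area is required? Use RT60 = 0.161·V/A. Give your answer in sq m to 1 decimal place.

24.2

Summing Sᵢαᵢ: 1.083 + 0.722 + 0.106 + 29.427 → A₁ = 31.338 sabins.
Required A₂ = 0.161·90.2/0.31 = 46.846 sabins.
ΔA needed = 46.846 − 31.338 = 15.508 sabins.
Each sq m of panel replacing the ceiling (painted concrete ceiling) adds (0.67 − 0.03) = 0.64 sabins.
Area = ΔA/Δα = 15.508/0.64 = 24.2 sq m.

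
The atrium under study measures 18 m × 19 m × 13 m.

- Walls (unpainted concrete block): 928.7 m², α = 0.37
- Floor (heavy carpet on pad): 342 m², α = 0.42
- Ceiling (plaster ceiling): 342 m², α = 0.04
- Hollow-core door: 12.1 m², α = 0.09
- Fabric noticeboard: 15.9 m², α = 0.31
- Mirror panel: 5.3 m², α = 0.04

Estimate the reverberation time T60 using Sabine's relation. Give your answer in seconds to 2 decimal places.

1.41 seconds

Equivalent absorption area: A = 928.7*0.37 + 342*0.42 + 342*0.04 + 12.1*0.09 + 15.9*0.31 + 5.3*0.04 = 507.169 m².
Volume V = 18 × 19 × 13 = 4446 m³.
RT60 = 0.161 · V / A = 0.161 × 4446 / 507.169 = 1.41 s.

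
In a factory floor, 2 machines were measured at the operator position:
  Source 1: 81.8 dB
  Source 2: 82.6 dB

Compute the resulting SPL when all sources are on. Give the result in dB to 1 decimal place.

85.2 dB

Sum in the linear (power) domain: Σ 10^(Lᵢ/10) = 10^(81.8/10) + 10^(82.6/10) = 3.333e+08.
L_total = 10·log₁₀(3.333e+08) = 85.2 dB.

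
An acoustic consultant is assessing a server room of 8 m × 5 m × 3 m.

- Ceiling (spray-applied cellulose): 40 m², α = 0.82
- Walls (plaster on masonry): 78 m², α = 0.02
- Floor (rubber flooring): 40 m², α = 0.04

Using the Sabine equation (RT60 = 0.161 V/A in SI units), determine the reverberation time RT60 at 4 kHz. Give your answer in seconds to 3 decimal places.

0.537 sec

A = Σ Sᵢαᵢ = 40×0.82 + 78×0.02 + 40×0.04 = 35.960 sabins.
Room volume: 120 m³.
Sabine: RT60 = 0.161 × 120 / 35.960 = 0.537 s.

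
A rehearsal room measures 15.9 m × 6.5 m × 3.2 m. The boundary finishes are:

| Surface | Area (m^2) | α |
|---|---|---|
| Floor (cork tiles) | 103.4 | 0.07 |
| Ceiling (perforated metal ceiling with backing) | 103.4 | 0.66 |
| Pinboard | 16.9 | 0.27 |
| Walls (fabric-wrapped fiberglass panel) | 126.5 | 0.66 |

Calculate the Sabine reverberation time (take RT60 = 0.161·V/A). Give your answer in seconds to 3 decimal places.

0.326 s

Equivalent absorption area: A = 103.4×0.07 + 103.4×0.66 + 16.9×0.27 + 126.5×0.66 = 163.535 m^2.
V = 15.9·6.5·3.2 = 330.72 m³.
T = 0.161 V/A = 0.161·330.72/163.535 = 0.326 s.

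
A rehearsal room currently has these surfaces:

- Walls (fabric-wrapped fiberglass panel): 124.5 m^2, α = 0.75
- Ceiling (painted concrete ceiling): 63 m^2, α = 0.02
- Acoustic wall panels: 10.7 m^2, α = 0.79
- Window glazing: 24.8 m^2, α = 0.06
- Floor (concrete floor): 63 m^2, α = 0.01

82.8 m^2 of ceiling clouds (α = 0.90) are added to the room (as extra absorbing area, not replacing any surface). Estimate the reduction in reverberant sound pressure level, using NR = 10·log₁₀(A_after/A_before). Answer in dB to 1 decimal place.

Total absorption A_before = 124.5×0.75 + 63×0.02 + 10.7×0.79 + 24.8×0.06 + 63×0.01
  = 93.375 + 1.260 + 8.453 + 1.488 + 0.630 = 105.206 m^2 sabins.
Added absorption = 82.8 × 0.90 = 74.520 sabins.
New total A_after = 179.726 sabins.
NR = 10·log₁₀(179.726/105.206) = 2.3 dB.

2.3 dB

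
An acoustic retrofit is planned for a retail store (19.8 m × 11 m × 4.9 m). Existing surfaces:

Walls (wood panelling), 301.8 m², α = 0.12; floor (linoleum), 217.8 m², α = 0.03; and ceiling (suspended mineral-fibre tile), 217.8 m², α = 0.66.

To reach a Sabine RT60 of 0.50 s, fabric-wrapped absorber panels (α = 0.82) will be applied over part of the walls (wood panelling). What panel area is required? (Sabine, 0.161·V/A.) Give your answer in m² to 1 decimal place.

Summing Sᵢαᵢ: 36.216 + 6.534 + 143.748 → A₁ = 186.498 sabins.
Required A₂ = 0.161·1067.22/0.50 = 343.645 sabins.
Absorption to add: 343.645 − 186.498 = 157.147 sabins.
Net gain per m²: Δα = 0.82 − 0.12 = 0.70.
Panel area = 157.147 / 0.70 = 224.5 m².

224.5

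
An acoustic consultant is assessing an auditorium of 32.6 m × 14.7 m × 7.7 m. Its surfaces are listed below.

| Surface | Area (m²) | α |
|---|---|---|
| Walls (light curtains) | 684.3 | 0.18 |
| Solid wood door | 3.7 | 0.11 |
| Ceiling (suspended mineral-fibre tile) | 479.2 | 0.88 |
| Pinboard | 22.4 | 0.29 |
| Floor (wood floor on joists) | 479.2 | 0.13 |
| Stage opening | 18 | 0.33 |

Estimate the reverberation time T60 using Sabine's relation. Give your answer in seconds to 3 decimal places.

A = Σ Sᵢαᵢ = 684.3·0.18 + 3.7·0.11 + 479.2·0.88 + 22.4·0.29 + 479.2·0.13 + 18·0.33 = 620.009 sabins.
Volume V = 32.6 × 14.7 × 7.7 = 3689.994 m³.
T = 0.161 V/A = 0.161·3689.994/620.009 = 0.958 s.

0.958 s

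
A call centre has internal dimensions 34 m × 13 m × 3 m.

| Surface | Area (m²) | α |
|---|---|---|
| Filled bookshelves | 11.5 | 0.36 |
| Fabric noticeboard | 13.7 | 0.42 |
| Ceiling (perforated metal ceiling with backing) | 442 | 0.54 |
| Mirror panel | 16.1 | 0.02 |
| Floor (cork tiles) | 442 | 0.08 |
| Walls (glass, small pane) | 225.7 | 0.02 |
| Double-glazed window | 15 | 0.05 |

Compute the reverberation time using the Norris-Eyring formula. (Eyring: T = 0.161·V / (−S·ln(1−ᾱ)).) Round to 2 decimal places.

0.64 s

S = Σ Sᵢ = 1166.0 m².
Σ(Sᵢαᵢ) = 11.5×0.36 + 13.7×0.42 + 442×0.54 + 16.1×0.02 + 442×0.08 + 225.7×0.02 + 15×0.05 = 289.520.
ᾱ = 289.520 / 1166.0 = 0.2483.
Eyring denominator: −S ln(1−ᾱ) = 332.797.
V = 34 × 13 × 3 = 1326 m³.
T = 0.161·V/[−S·ln(1−ᾱ)] = 0.161·1326/332.797 = 0.64 s.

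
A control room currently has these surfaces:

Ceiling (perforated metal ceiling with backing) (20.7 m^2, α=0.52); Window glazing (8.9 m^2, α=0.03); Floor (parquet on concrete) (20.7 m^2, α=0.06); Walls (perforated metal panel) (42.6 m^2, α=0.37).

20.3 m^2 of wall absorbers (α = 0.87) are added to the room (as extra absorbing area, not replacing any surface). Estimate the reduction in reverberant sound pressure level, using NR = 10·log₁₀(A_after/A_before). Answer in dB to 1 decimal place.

Equivalent absorption area: A_before = 20.7·0.52 + 8.9·0.03 + 20.7·0.06 + 42.6·0.37 = 28.035 m^2.
Added absorption = 20.3 × 0.87 = 17.661 sabins.
New total A_after = 45.696 sabins.
Reduction = 10 log₁₀(A_after/A_before) = 10 log₁₀(1.6300) = 2.1 dB.

2.1 dB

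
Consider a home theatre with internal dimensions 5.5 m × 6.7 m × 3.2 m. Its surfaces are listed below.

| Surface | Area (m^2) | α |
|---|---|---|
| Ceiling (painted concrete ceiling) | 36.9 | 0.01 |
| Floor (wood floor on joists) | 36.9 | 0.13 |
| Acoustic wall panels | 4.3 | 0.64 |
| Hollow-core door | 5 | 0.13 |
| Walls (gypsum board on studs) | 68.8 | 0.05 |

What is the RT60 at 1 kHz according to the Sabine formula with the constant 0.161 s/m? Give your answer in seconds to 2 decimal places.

1.58 seconds

Summing Sᵢαᵢ: 0.369 + 4.797 + 2.752 + 0.650 + 3.440 → A = 12.008 sabins.
Volume V = 5.5 × 6.7 × 3.2 = 117.92 m³.
Sabine: RT60 = 0.161 × 117.92 / 12.008 = 1.58 s.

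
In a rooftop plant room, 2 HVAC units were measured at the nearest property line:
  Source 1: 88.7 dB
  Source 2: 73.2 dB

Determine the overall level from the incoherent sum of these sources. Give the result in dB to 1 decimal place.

88.8 dB

Σ 10^(Lᵢ/10) = 7.622e+08.
L_total = 10·log₁₀(7.622e+08) = 88.8 dB.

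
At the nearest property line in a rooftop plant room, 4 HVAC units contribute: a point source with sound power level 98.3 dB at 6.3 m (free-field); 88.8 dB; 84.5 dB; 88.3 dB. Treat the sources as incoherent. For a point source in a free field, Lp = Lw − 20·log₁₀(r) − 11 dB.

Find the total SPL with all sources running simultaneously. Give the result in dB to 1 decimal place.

Source at 6.3 m: Lp = 98.3 − 20·log₁₀(6.3) − 11 = 71.3 dB.
Converting to relative power and adding: 10^(71.3/10) + 10^(88.8/10) + 10^(84.5/10) + 10^(88.3/10) = 1.73e+09.
L_total = 10·log₁₀(1.73e+09) = 92.4 dB.

92.4 dB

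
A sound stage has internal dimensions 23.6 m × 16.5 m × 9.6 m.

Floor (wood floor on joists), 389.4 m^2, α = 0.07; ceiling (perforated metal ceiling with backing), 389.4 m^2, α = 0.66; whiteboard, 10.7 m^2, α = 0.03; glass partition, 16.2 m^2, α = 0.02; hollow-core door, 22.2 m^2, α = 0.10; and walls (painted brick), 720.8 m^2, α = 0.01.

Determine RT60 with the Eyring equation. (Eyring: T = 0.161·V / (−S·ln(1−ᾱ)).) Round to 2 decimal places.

1.84 sec

Total surface area S = 389.4 + 389.4 + 10.7 + 16.2 + 22.2 + 720.8 = 1548.7 m^2.
Absorption A = 389.4·0.07 + 389.4·0.66 + 10.7·0.03 + 16.2·0.02 + 22.2·0.10 + 720.8·0.01 = 294.335 sabins.
Mean coefficient ᾱ = A/S = 0.1901.
Eyring denominator: −S ln(1−ᾱ) = 326.535.
V = 23.6 × 16.5 × 9.6 = 3738.24 m³.
T = 0.161·V/[−S·ln(1−ᾱ)] = 0.161·3738.24/326.535 = 1.84 s.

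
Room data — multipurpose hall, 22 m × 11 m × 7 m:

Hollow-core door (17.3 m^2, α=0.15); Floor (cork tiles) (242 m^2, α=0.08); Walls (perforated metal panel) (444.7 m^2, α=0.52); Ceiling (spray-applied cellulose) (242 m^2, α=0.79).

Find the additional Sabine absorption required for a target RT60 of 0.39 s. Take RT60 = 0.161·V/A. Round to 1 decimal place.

Total absorption A₁ = 17.3*0.15 + 242*0.08 + 444.7*0.52 + 242*0.79
  = 2.595 + 19.360 + 231.244 + 191.180 = 444.379 m^2 sabins.
For T = 0.39 s, need A₂ = 0.161·V/T = 0.161·1694/0.39 = 699.318 sabins.
ΔA = A₂ − A₁ = 699.318 − 444.379 = 254.9 sabins.

254.9 sabins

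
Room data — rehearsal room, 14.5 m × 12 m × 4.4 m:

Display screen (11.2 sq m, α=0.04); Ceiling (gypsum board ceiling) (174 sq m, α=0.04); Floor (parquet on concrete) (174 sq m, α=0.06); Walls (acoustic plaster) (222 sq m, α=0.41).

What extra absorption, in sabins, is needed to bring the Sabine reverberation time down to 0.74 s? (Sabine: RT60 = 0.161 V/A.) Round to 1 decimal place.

57.7 sabins

Equivalent absorption area: A₁ = 11.2×0.04 + 174×0.04 + 174×0.06 + 222×0.41 = 108.868 sq m.
Target A₂ = 0.161·765.6/0.74 = 166.570 sabins (V = 765.6 m³).
ΔA = A₂ − A₁ = 166.570 − 108.868 = 57.7 sabins.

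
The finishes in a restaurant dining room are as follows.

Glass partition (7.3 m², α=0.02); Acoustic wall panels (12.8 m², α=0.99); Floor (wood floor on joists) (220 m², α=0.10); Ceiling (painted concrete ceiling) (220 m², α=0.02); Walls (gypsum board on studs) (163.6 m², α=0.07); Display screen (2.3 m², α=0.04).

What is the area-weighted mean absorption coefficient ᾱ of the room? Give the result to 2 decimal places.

S = Σ Sᵢ = 7.3 + 12.8 + 220 + 220 + 163.6 + 2.3 = 626.0 m².
Weighted sum Σ Sα = 50.762.
ᾱ = 50.762 / 626.0 = 0.08.

0.08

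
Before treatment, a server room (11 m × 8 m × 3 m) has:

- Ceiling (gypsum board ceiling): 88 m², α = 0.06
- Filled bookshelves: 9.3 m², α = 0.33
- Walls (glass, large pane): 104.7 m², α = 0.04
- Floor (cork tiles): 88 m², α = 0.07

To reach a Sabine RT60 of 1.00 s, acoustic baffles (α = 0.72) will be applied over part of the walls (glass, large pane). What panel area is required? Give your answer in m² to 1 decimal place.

Summing Sᵢαᵢ: 5.280 + 3.069 + 4.188 + 6.160 → A₁ = 18.697 sabins.
V = 264 m³. Target absorption A₂ = 0.161 × 264 / 1.00 = 42.504 sabins.
Absorption to add: 42.504 − 18.697 = 23.807 sabins.
Each m² of panel replacing the walls (glass, large pane) adds (0.72 − 0.04) = 0.68 sabins.
Panel area = 23.807 / 0.68 = 35.0 m².

35.0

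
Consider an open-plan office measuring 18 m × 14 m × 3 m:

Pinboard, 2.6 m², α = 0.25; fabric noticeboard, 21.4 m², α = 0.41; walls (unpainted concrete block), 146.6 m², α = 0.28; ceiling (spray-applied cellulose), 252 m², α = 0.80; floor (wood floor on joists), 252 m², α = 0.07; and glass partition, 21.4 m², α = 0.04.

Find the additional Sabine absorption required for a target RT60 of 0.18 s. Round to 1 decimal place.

A₁ = Σ Sᵢαᵢ = 2.6×0.25 + 21.4×0.41 + 146.6×0.28 + 252×0.80 + 252×0.07 + 21.4×0.04 = 270.568 sabins.
Target A₂ = 0.161·756/0.18 = 676.200 sabins (V = 756 m³).
Additional absorption ΔA = 676.200 − 270.568 = 405.6 sabins.

405.6 sabins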